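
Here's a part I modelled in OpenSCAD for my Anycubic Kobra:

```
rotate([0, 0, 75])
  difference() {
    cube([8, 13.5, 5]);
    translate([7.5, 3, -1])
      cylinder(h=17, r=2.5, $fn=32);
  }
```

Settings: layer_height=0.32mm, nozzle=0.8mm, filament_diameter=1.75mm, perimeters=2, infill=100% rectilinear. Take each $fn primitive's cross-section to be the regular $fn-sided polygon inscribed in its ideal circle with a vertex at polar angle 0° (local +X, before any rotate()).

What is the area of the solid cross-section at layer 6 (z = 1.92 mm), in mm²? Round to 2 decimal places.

95.77 mm²

At z = 1.92 mm: the cube (footprint 8×13.5) is included at this height (area 108.00 mm²); the cylinder at (7.5, 3): section is a regular 32-gon, circumradius r=2.5 (area = (32/2)·2.500²·sin(360°/32) = 19.51 mm²); After the difference (first − rest): starting from the 8×13.5 cube (108.00 mm²), the r=2.5 cylinder at (7.5, 3) partially overlaps it — only the 12.23 mm² overlap (of its 19.51 mm²) is removed, clipping the outline — area = 95.77 mm²; (rotated 75° about Z; rotation is an isometry so areas/perimeters/island counts are preserved). Overall, the cross-section is a single solid region. Net area = 95.77 mm².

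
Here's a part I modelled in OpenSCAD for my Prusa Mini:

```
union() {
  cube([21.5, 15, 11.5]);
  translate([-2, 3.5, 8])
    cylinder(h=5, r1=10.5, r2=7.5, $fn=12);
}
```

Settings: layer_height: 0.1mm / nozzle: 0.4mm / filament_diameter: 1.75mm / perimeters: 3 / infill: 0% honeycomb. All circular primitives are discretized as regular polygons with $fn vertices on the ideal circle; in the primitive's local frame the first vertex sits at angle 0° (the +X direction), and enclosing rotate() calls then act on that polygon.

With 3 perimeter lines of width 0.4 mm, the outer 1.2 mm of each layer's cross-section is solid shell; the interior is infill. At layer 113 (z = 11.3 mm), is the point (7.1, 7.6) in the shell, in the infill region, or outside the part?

At z = 11.3 mm: the 21.5×15 cube contributes its full rectangle; the cone at (-2, 3.5) contributes a regular 12-gon of circumradius 8.520 (interpolated between r1=10.5 and r2=7.5 at t=0.660); Combining (union): the regions partially overlap (shared area 59.12 mm²), so overlapping operands fuse into one piece — 1 connected region. Overall, the cross-section is a single solid region. The nearest boundary edge runs (0.00, 15.00)→(21.50, 15.00); distance from the point to it = 7.40 mm. The point is inside the cross-section and 7.40 mm from the nearest boundary — more than the 1.2 mm shell width (3 × 0.4), so it's in the infill interior.

infill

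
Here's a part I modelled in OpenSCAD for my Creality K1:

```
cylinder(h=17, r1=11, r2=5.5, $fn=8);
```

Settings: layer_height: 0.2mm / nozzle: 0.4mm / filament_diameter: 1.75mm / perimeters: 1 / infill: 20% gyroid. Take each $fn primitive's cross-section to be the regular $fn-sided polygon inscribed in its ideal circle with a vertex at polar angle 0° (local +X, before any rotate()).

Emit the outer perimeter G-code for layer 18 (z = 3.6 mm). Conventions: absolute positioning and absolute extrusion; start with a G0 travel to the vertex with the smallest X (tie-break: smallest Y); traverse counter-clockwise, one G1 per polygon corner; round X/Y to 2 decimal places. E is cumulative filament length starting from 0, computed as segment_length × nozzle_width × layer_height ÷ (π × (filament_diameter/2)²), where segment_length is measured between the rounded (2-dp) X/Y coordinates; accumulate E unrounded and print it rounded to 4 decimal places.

G0 X-9.84 Y0.00 Z3.60
G1 X-6.95 Y-6.95 E0.2503
G1 X0.00 Y-9.84 E0.5007
G1 X6.95 Y-6.95 E0.7510
G1 X9.84 Y0.00 E1.0014
G1 X6.95 Y6.95 E1.2517
G1 X0.00 Y9.84 E1.5021
G1 X-6.95 Y6.95 E1.7524
G1 X-9.84 Y0.00 E2.0028

At z = 3.6 mm: the cone contributes a regular 8-gon of circumradius 9.835 (interpolated between r1=11 and r2=5.5 at t=0.212). The outline is a single polygon with 8 vertices. Extrusion per mm of travel: 0.4 × 0.2 / (π × 0.875²) = 0.033260. Accumulating E over each segment gives final E = 2.0028.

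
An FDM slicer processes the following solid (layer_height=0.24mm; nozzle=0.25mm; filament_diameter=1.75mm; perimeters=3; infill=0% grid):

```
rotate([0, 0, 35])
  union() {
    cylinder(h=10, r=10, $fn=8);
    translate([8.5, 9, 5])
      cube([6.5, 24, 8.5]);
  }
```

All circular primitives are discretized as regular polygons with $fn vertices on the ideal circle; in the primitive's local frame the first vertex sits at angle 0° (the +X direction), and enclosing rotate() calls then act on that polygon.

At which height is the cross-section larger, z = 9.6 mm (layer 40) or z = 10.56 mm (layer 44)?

Layer 40 (z = 9.6): the cylinder: section is a regular 8-gon, circumradius r=10 (area = (8/2)·10.000²·sin(360°/8) = 282.84 mm²); the cube at (8.5, 9) (footprint 6.5×24) is included at this height (area 156.00 mm²); Combining (union): the 2 present regions are separate (no shared area or edge), so areas and boundary lengths simply add and each stays a separate island — area = 438.84 mm²; (whole slice rotated 35° about Z — lengths, areas and connectivity unchanged). So its area = 438.84 mm². Layer 44 (z = 10.56): the cylinder is not intersected at this z (z outside [0, 10]); the cube at (8.5, 9) is present — its section is the full 6.5×24 rectangle (area 156.00 mm²); Taking the union: only the 6.5×24 cube at (8.5, 9) is present, so the union is just that shape — area = 156.00 mm²; (rotated 35° about Z; rotation is an isometry so areas/perimeters/island counts are preserved). So its area = 156.00 mm². Layer 40 is larger (438.84 vs 156.00 mm²).

layer 40 (z = 9.6 mm)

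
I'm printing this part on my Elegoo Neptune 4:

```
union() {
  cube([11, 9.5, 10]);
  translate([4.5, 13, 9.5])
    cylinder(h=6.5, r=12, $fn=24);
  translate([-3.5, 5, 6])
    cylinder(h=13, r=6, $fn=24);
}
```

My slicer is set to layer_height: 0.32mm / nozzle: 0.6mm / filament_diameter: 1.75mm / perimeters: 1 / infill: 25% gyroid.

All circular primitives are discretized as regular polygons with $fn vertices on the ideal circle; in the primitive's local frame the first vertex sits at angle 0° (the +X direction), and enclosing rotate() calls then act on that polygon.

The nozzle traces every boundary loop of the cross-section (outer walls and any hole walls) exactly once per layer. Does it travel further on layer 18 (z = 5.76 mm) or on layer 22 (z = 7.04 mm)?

Layer 18 (z = 5.76): the cube is present — its section is the full 11×9.5 rectangle (perimeter 41.00 mm); the cylinder at (4.5, 13) is not intersected at this z (z outside [9.5, 16]); the cylinder at (-3.5, 5) is not intersected at this z (z outside [6, 19]); Taking the union: only the 11×9.5 cube is present, so the union is just that shape — boundary = 41.00 mm. So its perimeter = 41.00 mm. Layer 22 (z = 7.04): the cube is present — its section is the full 11×9.5 rectangle (perimeter 41.00 mm); the cylinder at (4.5, 13) is absent (z outside [9.5, 16]); the cylinder at (-3.5, 5): section is a regular 24-gon, circumradius r=6 (perimeter = 2·24·6.000·sin(180°/24) = 37.59 mm); Merging all regions: the regions partially overlap (shared area 16.61 mm²), so the edge portions inside another operand are dropped and the merged outline is re-measured after clipping — boundary = 58.12 mm. So its perimeter = 58.12 mm. Layer 22 is larger (58.12 vs 41.00 mm).

layer 22 (z = 7.04 mm)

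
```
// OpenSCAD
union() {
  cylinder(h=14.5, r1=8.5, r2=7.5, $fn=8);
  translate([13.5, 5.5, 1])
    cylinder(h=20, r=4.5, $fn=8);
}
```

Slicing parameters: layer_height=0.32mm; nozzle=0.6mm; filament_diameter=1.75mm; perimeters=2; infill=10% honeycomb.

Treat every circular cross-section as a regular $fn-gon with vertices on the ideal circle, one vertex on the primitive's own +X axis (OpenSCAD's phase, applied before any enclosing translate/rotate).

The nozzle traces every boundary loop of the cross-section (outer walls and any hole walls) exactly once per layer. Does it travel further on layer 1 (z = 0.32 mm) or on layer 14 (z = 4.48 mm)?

layer 14 (z = 4.48 mm)

Layer 1 (z = 0.32): the cone contributes a regular 8-gon of circumradius 8.478 (interpolated between r1=8.5 and r2=7.5 at t=0.022) (perimeter = 2·8·8.478·sin(180°/8) = 51.91 mm); the cylinder at (13.5, 5.5) is not intersected at this z (z outside [1, 21]); Taking the union: only the cone is present, so the union is just that shape — boundary = 51.91 mm. So its perimeter = 51.91 mm. Layer 14 (z = 4.48): the cone contributes a regular 8-gon of circumradius 8.191 (interpolated between r1=8.5 and r2=7.5 at t=0.309) (perimeter = 2·8·8.191·sin(180°/8) = 50.15 mm); the cylinder at (13.5, 5.5): section is a regular 8-gon, circumradius r=4.5 (perimeter = 2·8·4.500·sin(180°/8) = 27.55 mm); Merging all regions: the 2 present regions are separate (no shared area or edge), so areas and boundary lengths simply add and each stays a separate island — boundary = 77.71 mm. So its perimeter = 77.71 mm. Layer 14 is larger (77.71 vs 51.91 mm).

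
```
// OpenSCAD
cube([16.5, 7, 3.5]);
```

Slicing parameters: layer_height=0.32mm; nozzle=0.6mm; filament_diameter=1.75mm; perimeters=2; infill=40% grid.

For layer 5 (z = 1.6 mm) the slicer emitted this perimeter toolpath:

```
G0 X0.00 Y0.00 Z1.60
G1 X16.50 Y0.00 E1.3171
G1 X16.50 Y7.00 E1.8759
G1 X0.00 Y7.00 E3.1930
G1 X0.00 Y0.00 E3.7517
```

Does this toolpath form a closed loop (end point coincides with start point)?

Start point (G0): (0.00, 0.00). End point (last G1): the path returns to the start — closed.

yes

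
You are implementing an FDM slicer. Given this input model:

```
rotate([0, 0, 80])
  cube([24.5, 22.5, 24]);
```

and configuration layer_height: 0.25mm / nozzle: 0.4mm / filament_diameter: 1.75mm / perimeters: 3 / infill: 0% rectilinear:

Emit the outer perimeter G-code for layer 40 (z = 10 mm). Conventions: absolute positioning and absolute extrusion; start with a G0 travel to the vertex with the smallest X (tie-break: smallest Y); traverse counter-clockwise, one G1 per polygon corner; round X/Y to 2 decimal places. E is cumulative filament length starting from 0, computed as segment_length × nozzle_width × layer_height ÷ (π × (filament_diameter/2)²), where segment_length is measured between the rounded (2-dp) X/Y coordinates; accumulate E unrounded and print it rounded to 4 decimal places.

G0 X-22.16 Y3.91 Z10.00
G1 X0.00 Y0.00 E0.9355
G1 X4.25 Y24.13 E1.9542
G1 X-17.90 Y28.03 E2.8892
G1 X-22.16 Y3.91 E3.9076

At z = 10 mm: the cube (footprint 24.5×22.5) is included at this height; (whole slice rotated 80° about Z — lengths, areas and connectivity unchanged). The outline is a single polygon with 4 vertices. Extrusion per mm of travel: 0.4 × 0.25 / (π × 0.875²) = 0.041575. Accumulating E over each segment gives final E = 3.9076.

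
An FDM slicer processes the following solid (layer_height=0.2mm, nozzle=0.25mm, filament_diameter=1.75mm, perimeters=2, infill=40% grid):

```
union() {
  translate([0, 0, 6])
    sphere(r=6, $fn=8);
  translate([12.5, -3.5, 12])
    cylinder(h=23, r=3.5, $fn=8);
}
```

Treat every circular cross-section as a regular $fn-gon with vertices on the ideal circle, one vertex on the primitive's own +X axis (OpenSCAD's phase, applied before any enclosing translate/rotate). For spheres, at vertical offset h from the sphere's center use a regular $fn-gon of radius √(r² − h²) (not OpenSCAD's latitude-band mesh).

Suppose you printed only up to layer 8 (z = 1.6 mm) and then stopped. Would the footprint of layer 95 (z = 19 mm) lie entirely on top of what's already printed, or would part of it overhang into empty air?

part overhangs

Compare the two slices. At z = 1.6: the sphere: section is a regular 8-gon, circumradius = √(r²−h²) = √(6²−4.4²) = 4.079 (area = (8/2)·4.079²·sin(360°/8) = 47.07 mm²); the cylinder at (12.5, -3.5) is absent (z outside [12, 35]); Merging all regions: only the r=6 sphere is present, so the union is just that shape — area = 47.07 mm². At z = 19: the sphere is absent (|z−center|=13.000 > r=6); the cylinder at (12.5, -3.5): section is a regular 8-gon, circumradius r=3.5 (area = (8/2)·3.500²·sin(360°/8) = 34.65 mm²); Combining (union): only the r=3.5 cylinder at (12.5, -3.5) is present, so the union is just that shape — area = 34.65 mm². Checking containment: at z = 19 the cross-section extends beyond the z = 1.6 cross-section by about 34.65 mm².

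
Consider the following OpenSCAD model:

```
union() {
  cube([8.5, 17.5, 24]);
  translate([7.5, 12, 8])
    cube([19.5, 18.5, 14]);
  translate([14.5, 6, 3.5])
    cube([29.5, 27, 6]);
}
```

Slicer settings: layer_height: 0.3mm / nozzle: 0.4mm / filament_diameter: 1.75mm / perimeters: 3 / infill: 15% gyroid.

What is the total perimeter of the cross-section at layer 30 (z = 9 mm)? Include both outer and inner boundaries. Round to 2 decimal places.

At z = 9 mm: the cube is present — its section is the full 8.5×17.5 rectangle (perimeter 52.00 mm); the 19.5×18.5 cube at (7.5, 12) contributes its full rectangle (perimeter 76.00 mm); the cube at (14.5, 6) (footprint 29.5×27) is included at this height (perimeter 113.00 mm); Taking the union: the regions partially overlap (shared area 236.75 mm²), so the edge portions inside another operand are dropped and the merged outline is re-measured after clipping — boundary = 166.00 mm. Overall, the cross-section is a single solid region. Total boundary length (outer) = 166.00 mm.

166.00 mm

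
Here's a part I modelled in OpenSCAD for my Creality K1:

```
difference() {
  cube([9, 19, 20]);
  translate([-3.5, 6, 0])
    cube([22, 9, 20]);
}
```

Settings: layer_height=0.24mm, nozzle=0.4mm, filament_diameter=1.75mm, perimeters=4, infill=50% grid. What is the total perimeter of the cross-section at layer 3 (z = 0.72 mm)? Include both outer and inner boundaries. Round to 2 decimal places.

56.00 mm

At z = 0.72 mm: the 9×19 cube contributes its full rectangle (perimeter 56.00 mm); the cube at (-3.5, 6) (footprint 22×9) is included at this height (perimeter 62.00 mm); Subtracting the remaining from the first: starting from the 9×19 cube, the 22×9 cube at (-3.5, 6) partially overlaps it — only the 81.00 mm² overlap (of its 198.00 mm²) is removed, clipping the outline — boundary = 56.00 mm. Overall, the cross-section has 2 separate islands. Total boundary length (outer) = 56.00 mm.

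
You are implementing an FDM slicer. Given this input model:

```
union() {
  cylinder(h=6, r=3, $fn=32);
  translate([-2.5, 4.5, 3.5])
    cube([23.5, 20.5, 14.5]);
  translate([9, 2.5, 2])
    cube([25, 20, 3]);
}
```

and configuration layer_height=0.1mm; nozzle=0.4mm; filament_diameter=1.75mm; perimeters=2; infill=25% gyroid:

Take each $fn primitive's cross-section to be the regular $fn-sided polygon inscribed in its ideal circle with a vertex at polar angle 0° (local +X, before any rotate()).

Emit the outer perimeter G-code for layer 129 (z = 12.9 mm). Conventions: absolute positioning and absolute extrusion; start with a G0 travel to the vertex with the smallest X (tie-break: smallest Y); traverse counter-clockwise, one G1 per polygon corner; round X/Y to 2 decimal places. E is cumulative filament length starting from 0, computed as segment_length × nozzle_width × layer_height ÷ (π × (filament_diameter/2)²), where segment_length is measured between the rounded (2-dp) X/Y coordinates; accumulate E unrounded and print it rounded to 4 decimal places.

At z = 12.9 mm: the cylinder is absent (z outside [0, 6]); the 23.5×20.5 cube at (-2.5, 4.5) contributes its full rectangle; the cube at (9, 2.5) is absent (z outside [2, 5]); Taking the union: only the 23.5×20.5 cube at (-2.5, 4.5) is present, so the union is just that shape — 1 connected region. The outline is a single polygon with 4 vertices. Extrusion per mm of travel: 0.4 × 0.1 / (π × 0.875²) = 0.016630. Accumulating E over each segment gives final E = 1.4634.

G0 X-2.50 Y4.50 Z12.90
G1 X21.00 Y4.50 E0.3908
G1 X21.00 Y25.00 E0.7317
G1 X-2.50 Y25.00 E1.1225
G1 X-2.50 Y4.50 E1.4634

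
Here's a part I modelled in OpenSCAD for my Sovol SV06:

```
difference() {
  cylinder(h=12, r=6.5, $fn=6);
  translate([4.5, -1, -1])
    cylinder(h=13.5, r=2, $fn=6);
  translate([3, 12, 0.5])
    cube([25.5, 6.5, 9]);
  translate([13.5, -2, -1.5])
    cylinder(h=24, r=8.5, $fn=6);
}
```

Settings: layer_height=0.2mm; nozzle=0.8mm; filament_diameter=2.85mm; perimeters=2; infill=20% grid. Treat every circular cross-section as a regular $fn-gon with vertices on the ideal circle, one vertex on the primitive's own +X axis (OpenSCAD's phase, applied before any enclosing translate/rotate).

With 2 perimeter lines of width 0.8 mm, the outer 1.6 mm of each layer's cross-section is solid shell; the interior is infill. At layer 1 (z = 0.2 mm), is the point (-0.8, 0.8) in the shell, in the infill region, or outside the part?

At z = 0.2 mm: the cylinder: section is a regular 6-gon, circumradius r=6.5; the r=2 cylinder at (4.5, -1) gives a regular 6-gon of circumradius 2 (constant along its height); the cube at (3, 12) is not intersected at this z (z outside [0.5, 9.5]); the r=8.5 cylinder at (13.5, -2) contributes a regular 6-gon of circumradius 8.5; Taking the first minus the rest: starting from the r=6.5 cylinder, the r=2 cylinder at (4.5, -1) partially overlaps it — only the 9.25 mm² overlap (of its 10.39 mm²) is removed, clipping the outline; the r=8.5 cylinder at (13.5, -2) partially overlaps it — only the 0.17 mm² overlap (of its 187.71 mm²) is removed, clipping the outline — 1 connected region. Overall, the cross-section is a single solid region. The nearest boundary edge runs (3.50, 0.73)→(2.50, -1.00); distance from the point to it = 3.76 mm. The point is inside the cross-section and 3.76 mm from the nearest boundary — more than the 1.6 mm shell width (2 × 0.8), so it's in the infill interior.

infill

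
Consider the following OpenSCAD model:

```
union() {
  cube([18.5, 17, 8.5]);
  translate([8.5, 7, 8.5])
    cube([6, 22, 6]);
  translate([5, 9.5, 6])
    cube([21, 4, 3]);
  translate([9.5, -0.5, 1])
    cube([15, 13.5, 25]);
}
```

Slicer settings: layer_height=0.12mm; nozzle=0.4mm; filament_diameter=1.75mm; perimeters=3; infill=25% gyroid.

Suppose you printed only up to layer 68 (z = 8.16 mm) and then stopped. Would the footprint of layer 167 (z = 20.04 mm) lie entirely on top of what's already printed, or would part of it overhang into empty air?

Compare the two slices. At z = 8.16: the 18.5×17 cube contributes its full rectangle (area 314.50 mm²); the cube at (8.5, 7) is not intersected at this z (z outside [8.5, 14.5]); the 21×4 cube at (5, 9.5) contributes its full rectangle (area 84.00 mm²); the 15×13.5 cube at (9.5, -0.5) contributes its full rectangle (area 202.50 mm²); Taking the union: the regions partially overlap — summed areas 601.00 mm² minus the doubly-counted overlap 192.00 mm² gives 409.00 mm² — area = 409.00 mm². At z = 20.04: the cube does not reach this height (z outside [0, 8.5]); the cube at (8.5, 7) is not intersected at this z (z outside [8.5, 14.5]); the cube at (5, 9.5) is not intersected at this z (z outside [6, 9]); the cube at (9.5, -0.5) is present — its section is the full 15×13.5 rectangle (area 202.50 mm²); Combining (union): only the 15×13.5 cube at (9.5, -0.5) is present, so the union is just that shape — area = 202.50 mm². Checking containment: the cross-section at z = 20.04 is a subset of the cross-section at z = 8.16.

entirely on top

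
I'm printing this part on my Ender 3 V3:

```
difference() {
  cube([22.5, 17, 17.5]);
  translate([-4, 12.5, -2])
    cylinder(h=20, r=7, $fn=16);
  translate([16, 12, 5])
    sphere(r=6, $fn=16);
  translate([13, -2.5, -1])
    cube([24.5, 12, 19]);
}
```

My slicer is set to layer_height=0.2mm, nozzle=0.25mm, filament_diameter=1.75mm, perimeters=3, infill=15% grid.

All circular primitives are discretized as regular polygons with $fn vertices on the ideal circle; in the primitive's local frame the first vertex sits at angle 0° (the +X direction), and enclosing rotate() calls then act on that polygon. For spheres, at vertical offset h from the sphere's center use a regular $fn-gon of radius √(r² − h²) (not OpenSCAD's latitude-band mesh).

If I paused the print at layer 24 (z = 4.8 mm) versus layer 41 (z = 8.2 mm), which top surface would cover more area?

layer 41 (z = 8.2 mm)

Layer 24 (z = 4.8): the cube (footprint 22.5×17) is included at this height (area 382.50 mm²); the r=7 cylinder at (-4, 12.5) gives a regular 16-gon of circumradius 7 (constant along its height) (area = (16/2)·7.000²·sin(360°/16) = 150.01 mm²); the r=6 sphere at (16, 12) slices to a regular 16-gon of circumradius 5.997 (√(r²−h²) with h=0.2 from center) (area = (16/2)·5.997²·sin(360°/16) = 110.09 mm²); the cube at (13, -2.5) is present — its section is the full 24.5×12 rectangle (area 294.00 mm²); Taking the first minus the rest: starting from the 22.5×17 cube (382.50 mm²), the r=7 cylinder at (-4, 12.5) partially overlaps it — only the 22.21 mm² overlap (of its 150.01 mm²) is removed, clipping the outline; the r=6 sphere at (16, 12) partially overlaps it — only the 106.13 mm² overlap (of its 110.09 mm²) is removed, clipping the outline; the 24.5×12 cube at (13, -2.5) partially overlaps it — only the 67.61 mm² overlap (of its 294.00 mm²) is removed, clipping the outline — area = 186.55 mm². So its area = 186.55 mm². Layer 41 (z = 8.2): the cube is present — its section is the full 22.5×17 rectangle (area 382.50 mm²); the r=7 cylinder at (-4, 12.5) gives a regular 16-gon of circumradius 7 (constant along its height) (area = (16/2)·7.000²·sin(360°/16) = 150.01 mm²); the r=6 sphere at (16, 12) contributes a regular 16-gon of circumradius √(6²−3.2²) = 5.075 (area = (16/2)·5.075²·sin(360°/16) = 78.86 mm²); the 24.5×12 cube at (13, -2.5) contributes its full rectangle (area 294.00 mm²); Subtracting the remaining from the first: starting from the 22.5×17 cube (382.50 mm²), the r=7 cylinder at (-4, 12.5) partially overlaps it — only the 22.21 mm² overlap (of its 150.01 mm²) is removed, clipping the outline; the r=6 sphere at (16, 12) partially overlaps it — only the 78.83 mm² overlap (of its 78.86 mm²) is removed, clipping the outline; the 24.5×12 cube at (13, -2.5) partially overlaps it — only the 75.96 mm² overlap (of its 294.00 mm²) is removed, clipping the outline — area = 205.49 mm². So its area = 205.49 mm². Layer 41 is larger (205.49 vs 186.55 mm²).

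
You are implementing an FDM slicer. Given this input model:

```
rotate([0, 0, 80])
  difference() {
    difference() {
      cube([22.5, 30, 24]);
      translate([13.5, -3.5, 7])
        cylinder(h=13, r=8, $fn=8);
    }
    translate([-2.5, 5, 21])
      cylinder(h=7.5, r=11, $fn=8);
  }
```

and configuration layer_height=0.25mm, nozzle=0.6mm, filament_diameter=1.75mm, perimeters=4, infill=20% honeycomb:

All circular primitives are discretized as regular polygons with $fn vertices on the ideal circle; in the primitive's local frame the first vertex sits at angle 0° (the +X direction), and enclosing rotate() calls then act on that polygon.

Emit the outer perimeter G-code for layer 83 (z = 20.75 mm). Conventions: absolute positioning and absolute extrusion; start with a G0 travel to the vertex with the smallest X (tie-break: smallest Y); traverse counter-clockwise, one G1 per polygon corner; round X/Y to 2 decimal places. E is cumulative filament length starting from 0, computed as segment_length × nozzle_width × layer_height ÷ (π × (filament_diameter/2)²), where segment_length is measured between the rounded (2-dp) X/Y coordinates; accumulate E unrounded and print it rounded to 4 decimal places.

G0 X-29.54 Y5.21 Z20.75
G1 X0.00 Y0.00 E1.8706
G1 X3.91 Y22.16 E3.2739
G1 X-25.64 Y27.37 E5.1452
G1 X-29.54 Y5.21 E6.5484

At z = 20.75 mm: the cube (footprint 22.5×30) is included at this height; the cylinder at (13.5, -3.5) is not intersected at this z (z outside [7, 20]); After the difference (first − rest): none of the subtracted shapes is present at this height, so the 22.5×30 cube is unchanged — 1 connected region; the cylinder at (-2.5, 5) is absent (z outside [21, 28.5]); After the difference (first − rest): none of the subtracted shapes is present at this height, so the result so far is unchanged — 1 connected region; (whole slice rotated 80° about Z — lengths, areas and connectivity unchanged). The outline is a single polygon with 4 vertices. Extrusion per mm of travel: 0.6 × 0.25 / (π × 0.875²) = 0.062363. Accumulating E over each segment gives final E = 6.5484.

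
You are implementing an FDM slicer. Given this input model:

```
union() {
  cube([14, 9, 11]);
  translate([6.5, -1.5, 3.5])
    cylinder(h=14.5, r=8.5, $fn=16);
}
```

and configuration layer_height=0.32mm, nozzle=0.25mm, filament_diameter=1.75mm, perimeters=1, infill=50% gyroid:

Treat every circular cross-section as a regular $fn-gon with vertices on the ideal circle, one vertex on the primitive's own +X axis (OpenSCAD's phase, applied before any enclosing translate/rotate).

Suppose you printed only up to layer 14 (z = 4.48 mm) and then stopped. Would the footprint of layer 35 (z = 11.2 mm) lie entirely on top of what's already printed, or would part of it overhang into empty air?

entirely on top

Compare the two slices. At z = 4.48: the 14×9 cube contributes its full rectangle (area 126.00 mm²); the r=8.5 cylinder at (6.5, -1.5) gives a regular 16-gon of circumradius 8.5 (constant along its height) (area = (16/2)·8.500²·sin(360°/16) = 221.19 mm²); Combining (union): the regions partially overlap — summed areas 347.19 mm² minus the doubly-counted overlap 80.48 mm² gives 266.71 mm² — area = 266.71 mm². At z = 11.2: the cube is absent (z outside [0, 11]); the r=8.5 cylinder at (6.5, -1.5) gives a regular 16-gon of circumradius 8.5 (constant along its height) (area = (16/2)·8.500²·sin(360°/16) = 221.19 mm²); Taking the union: only the r=8.5 cylinder at (6.5, -1.5) is present, so the union is just that shape — area = 221.19 mm². Checking containment: the cross-section at z = 11.2 is a subset of the cross-section at z = 4.48.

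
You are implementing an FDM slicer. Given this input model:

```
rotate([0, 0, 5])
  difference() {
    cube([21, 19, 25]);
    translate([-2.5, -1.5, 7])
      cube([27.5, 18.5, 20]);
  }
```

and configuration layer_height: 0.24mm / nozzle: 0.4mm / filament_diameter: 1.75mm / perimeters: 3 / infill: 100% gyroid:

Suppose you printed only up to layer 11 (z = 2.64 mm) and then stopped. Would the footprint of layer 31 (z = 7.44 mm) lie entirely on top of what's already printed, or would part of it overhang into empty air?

Compare the two slices. At z = 2.64: the cube (footprint 21×19) is included at this height (area 399.00 mm²); the cube at (-2.5, -1.5) does not reach this height (z outside [7, 27]); After the difference (first − rest): none of the subtracted shapes is present at this height, so the 21×19 cube is unchanged — area = 399.00 mm²; (whole slice rotated 5° about Z — lengths, areas and connectivity unchanged). At z = 7.44: the 21×19 cube contributes its full rectangle (area 399.00 mm²); the cube at (-2.5, -1.5) (footprint 27.5×18.5) is included at this height (area 508.75 mm²); After the difference (first − rest): starting from the 21×19 cube (399.00 mm²), the 27.5×18.5 cube at (-2.5, -1.5) partially overlaps it — only the 357.00 mm² overlap (of its 508.75 mm²) is removed, clipping the outline — area = 42.00 mm²; (rotated 5° about Z; rotation is an isometry so areas/perimeters/island counts are preserved). Checking containment: the cross-section at z = 7.44 is a subset of the cross-section at z = 2.64.

entirely on top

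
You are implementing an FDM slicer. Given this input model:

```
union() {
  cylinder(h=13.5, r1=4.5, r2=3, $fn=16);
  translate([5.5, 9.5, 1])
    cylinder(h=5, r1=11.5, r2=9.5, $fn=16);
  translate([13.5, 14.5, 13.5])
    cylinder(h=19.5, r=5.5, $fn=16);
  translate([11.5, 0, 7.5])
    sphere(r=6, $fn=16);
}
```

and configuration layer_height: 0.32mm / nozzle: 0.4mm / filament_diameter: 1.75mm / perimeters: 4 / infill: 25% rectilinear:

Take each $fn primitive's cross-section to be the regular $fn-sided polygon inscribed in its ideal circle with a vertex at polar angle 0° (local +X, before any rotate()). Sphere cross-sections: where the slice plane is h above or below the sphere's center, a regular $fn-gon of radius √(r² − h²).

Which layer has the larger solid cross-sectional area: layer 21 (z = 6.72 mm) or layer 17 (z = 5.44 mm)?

layer 17 (z = 5.44 mm)

Layer 21 (z = 6.72): the cone contributes a regular 16-gon of circumradius 3.753 (interpolated between r1=4.5 and r2=3 at t=0.498) (area = (16/2)·3.753²·sin(360°/16) = 43.13 mm²); the cone at (5.5, 9.5) is absent (z outside [1, 6]); the cylinder at (13.5, 14.5) is not intersected at this z (z outside [13.5, 33]); the r=6 sphere at (11.5, 0) contributes a regular 16-gon of circumradius √(6²−0.78²) = 5.949 (area = (16/2)·5.949²·sin(360°/16) = 108.35 mm²); Merging all regions: the 2 present regions are separate (no shared area or edge), so areas and boundary lengths simply add and each stays a separate island — area = 151.48 mm². So its area = 151.48 mm². Layer 17 (z = 5.44): the cone contributes a regular 16-gon of circumradius 3.896 (interpolated between r1=4.5 and r2=3 at t=0.403) (area = (16/2)·3.896²·sin(360°/16) = 46.46 mm²); the cone at (5.5, 9.5): at t=0.888 of its height the radius interpolates to r₁+(r₂−r₁)t = 9.724, giving a regular 16-gon of that circumradius (area = (16/2)·9.724²·sin(360°/16) = 289.48 mm²); the cylinder at (13.5, 14.5) does not reach this height (z outside [13.5, 33]); the r=6 sphere at (11.5, 0) slices to a regular 16-gon of circumradius 5.635 (√(r²−h²) with h=2.06 from center) (area = (16/2)·5.635²·sin(360°/16) = 97.22 mm²); Taking the union: the regions partially overlap — summed areas 433.16 mm² minus the doubly-counted overlap 37.38 mm² gives 395.78 mm² — area = 395.78 mm². So its area = 395.78 mm². Layer 17 is larger (395.78 vs 151.48 mm²).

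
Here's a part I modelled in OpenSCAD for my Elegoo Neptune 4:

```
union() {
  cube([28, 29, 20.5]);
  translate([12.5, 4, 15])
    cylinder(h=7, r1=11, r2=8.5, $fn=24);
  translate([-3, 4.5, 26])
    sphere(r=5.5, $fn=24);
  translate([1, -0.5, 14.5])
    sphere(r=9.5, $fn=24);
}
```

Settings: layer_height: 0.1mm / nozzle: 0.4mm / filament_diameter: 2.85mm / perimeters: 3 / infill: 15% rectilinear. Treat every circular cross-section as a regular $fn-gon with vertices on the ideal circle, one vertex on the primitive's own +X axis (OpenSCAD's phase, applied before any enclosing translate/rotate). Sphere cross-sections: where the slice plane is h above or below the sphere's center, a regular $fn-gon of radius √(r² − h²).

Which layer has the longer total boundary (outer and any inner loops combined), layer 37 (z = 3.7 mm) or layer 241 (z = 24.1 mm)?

Layer 37 (z = 3.7): the cube (footprint 28×29) is included at this height (perimeter 114.00 mm); the cone at (12.5, 4) is absent (z outside [15, 22]); the sphere at (-3, 4.5) is absent (|z−center|=22.300 > r=5.5); the sphere at (1, -0.5) is absent (|z−center|=10.800 > r=9.5); Taking the union: only the 28×29 cube is present, so the union is just that shape — boundary = 114.00 mm. So its perimeter = 114.00 mm. Layer 241 (z = 24.1): the cube is not intersected at this z (z outside [0, 20.5]); the cone at (12.5, 4) does not reach this height (z outside [15, 22]); the r=5.5 sphere at (-3, 4.5) contributes a regular 24-gon of circumradius √(5.5²−1.9²) = 5.161 (perimeter = 2·24·5.161·sin(180°/24) = 32.34 mm); the sphere at (1, -0.5) is absent (|z−center|=9.600 > r=9.5); Merging all regions: only the r=5.5 sphere at (-3, 4.5) is present, so the union is just that shape — boundary = 32.34 mm. So its perimeter = 32.34 mm. Layer 37 is larger (114.00 vs 32.34 mm).

layer 37 (z = 3.7 mm)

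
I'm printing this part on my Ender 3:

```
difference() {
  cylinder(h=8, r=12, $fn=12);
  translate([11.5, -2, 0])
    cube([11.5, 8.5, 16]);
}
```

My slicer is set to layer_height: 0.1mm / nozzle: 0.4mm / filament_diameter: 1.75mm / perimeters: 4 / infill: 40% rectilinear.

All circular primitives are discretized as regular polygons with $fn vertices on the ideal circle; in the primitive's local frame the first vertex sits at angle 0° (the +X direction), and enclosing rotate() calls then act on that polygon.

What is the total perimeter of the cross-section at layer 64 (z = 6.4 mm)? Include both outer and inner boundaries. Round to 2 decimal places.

At z = 6.4 mm: the r=12 cylinder contributes a regular 12-gon of circumradius 12 (perimeter = 2·12·12.000·sin(180°/12) = 74.54 mm); the 11.5×8.5 cube at (11.5, -2) contributes its full rectangle (perimeter 40.00 mm); Subtracting the remaining from the first: starting from the r=12 cylinder, the 11.5×8.5 cube at (11.5, -2) partially overlaps it — only the 0.93 mm² overlap (of its 97.75 mm²) is removed, clipping the outline — boundary = 74.41 mm. Overall, the cross-section is a single solid region. Total boundary length (outer) = 74.41 mm.

74.41 mm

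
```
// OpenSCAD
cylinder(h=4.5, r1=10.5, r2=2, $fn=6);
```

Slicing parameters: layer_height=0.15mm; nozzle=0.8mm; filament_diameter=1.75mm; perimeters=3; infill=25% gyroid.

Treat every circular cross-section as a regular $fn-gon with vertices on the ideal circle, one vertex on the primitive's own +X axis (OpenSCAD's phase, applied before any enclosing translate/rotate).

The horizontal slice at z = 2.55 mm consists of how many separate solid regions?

1

At z = 2.55 mm: the cone (r1=10.5→r2=2) has section circumradius 5.683 here — a regular 6-gon. The result has 1 disconnected region.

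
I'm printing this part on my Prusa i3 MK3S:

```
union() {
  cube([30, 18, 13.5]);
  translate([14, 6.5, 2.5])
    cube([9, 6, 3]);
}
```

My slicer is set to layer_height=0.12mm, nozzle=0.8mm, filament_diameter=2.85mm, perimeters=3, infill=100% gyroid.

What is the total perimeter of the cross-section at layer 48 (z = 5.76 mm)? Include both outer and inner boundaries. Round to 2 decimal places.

96.00 mm

At z = 5.76 mm: the cube is present — its section is the full 30×18 rectangle (perimeter 96.00 mm); the cube at (14, 6.5) does not reach this height (z outside [2.5, 5.5]); Taking the union: only the 30×18 cube is present, so the union is just that shape — boundary = 96.00 mm. Overall, the cross-section is a single solid region. Total boundary length (outer) = 96.00 mm.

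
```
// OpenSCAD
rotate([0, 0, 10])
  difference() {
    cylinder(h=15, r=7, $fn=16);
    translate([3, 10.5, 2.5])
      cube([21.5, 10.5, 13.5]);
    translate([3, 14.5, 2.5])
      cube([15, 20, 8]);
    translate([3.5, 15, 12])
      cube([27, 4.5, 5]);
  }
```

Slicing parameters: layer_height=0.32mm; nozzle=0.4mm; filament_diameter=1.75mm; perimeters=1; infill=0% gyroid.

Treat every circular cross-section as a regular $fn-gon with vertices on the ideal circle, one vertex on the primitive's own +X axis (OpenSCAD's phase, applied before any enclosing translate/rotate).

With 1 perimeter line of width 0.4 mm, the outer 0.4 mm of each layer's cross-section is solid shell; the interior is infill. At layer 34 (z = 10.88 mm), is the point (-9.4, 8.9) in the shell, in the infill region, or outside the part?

outside

At z = 10.88 mm: the r=7 cylinder contributes a regular 16-gon of circumradius 7; the cube at (3, 10.5) (footprint 21.5×10.5) is included at this height; the cube at (3, 14.5) is not intersected at this z (z outside [2.5, 10.5]); the cube at (3.5, 15) is absent (z outside [12, 17]); Subtracting the remaining from the first: starting from the r=7 cylinder, the 21.5×10.5 cube at (3, 10.5) misses the remaining region (no effect) — 1 connected region; (whole slice rotated 10° about Z — lengths, areas and connectivity unchanged). Overall, the cross-section is a single solid region. Undo the 10° rotation: the query point maps to (-7.712, 10.397) in the un-rotated model frame. The nearest boundary edge runs (-4.95, 4.95)→(-2.68, 6.47); distance from the point to it = 6.06 mm. The point is not inside any of the regions above, so it lies outside the cross-section (6.06 mm from the nearest boundary).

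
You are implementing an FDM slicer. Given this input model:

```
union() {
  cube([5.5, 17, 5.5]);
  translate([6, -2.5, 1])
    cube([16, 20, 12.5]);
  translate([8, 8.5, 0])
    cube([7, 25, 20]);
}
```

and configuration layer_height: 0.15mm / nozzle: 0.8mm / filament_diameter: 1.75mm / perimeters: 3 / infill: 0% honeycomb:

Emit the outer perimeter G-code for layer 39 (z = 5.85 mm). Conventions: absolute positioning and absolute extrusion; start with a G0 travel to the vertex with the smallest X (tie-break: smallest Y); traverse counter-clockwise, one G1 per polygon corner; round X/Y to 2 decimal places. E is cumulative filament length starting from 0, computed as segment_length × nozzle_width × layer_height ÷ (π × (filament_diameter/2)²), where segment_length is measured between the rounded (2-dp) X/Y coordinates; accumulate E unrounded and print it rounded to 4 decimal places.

G0 X6.00 Y-2.50 Z5.85
G1 X22.00 Y-2.50 E0.7982
G1 X22.00 Y17.50 E1.7960
G1 X15.00 Y17.50 E2.1453
G1 X15.00 Y33.50 E2.9435
G1 X8.00 Y33.50 E3.2928
G1 X8.00 Y17.50 E4.0910
G1 X6.00 Y17.50 E4.1908
G1 X6.00 Y-2.50 E5.1886

At z = 5.85 mm: the cube is not intersected at this z (z outside [0, 5.5]); the 16×20 cube at (6, -2.5) contributes its full rectangle; the cube at (8, 8.5) (footprint 7×25) is included at this height; Combining (union): the regions partially overlap (shared area 63.00 mm²), so overlapping operands fuse into one piece — 1 connected region. The outline is a single polygon with 8 vertices. Extrusion per mm of travel: 0.8 × 0.15 / (π × 0.875²) = 0.049890. Accumulating E over each segment gives final E = 5.1886.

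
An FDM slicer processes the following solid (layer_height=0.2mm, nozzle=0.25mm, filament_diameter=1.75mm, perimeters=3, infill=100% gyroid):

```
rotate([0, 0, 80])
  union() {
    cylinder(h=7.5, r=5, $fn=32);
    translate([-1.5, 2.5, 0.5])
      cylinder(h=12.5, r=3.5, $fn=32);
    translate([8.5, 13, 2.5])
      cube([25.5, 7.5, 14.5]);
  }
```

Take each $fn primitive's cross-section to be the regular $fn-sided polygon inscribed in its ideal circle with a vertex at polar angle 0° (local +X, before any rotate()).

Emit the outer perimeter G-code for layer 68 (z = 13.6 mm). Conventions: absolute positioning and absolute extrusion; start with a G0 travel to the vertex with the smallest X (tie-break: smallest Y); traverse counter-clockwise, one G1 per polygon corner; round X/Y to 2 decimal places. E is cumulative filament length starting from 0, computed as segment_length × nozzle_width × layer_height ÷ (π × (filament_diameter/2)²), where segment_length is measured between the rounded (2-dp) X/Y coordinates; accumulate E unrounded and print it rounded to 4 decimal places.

G0 X-18.71 Y11.93 Z13.60
G1 X-11.33 Y10.63 E0.1558
G1 X-6.90 Y35.74 E0.6858
G1 X-14.28 Y37.04 E0.8416
G1 X-18.71 Y11.93 E1.3716

At z = 13.6 mm: the cylinder is absent (z outside [0, 7.5]); the cylinder at (-1.5, 2.5) is absent (z outside [0.5, 13]); the cube at (8.5, 13) is present — its section is the full 25.5×7.5 rectangle; Taking the union: only the 25.5×7.5 cube at (8.5, 13) is present, so the union is just that shape — 1 connected region; (rotated 80° about Z; rotation is an isometry so areas/perimeters/island counts are preserved). The outline is a single polygon with 4 vertices. Extrusion per mm of travel: 0.25 × 0.2 / (π × 0.875²) = 0.020788. Accumulating E over each segment gives final E = 1.3716.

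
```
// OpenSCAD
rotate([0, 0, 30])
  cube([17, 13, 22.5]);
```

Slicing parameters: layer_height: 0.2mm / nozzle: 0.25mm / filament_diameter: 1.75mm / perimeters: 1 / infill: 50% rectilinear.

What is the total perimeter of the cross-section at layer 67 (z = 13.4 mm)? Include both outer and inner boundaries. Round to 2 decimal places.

60.00 mm

At z = 13.4 mm: the cube is present — its section is the full 17×13 rectangle (perimeter 60.00 mm); (rotated 30° about Z; rotation is an isometry so areas/perimeters/island counts are preserved). Overall, the cross-section is a single solid region. Total boundary length (outer) = 60.00 mm.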